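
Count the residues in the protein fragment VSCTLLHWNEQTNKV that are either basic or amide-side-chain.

5

Basic: H, K, R. Amide-side-chain: N, Q.
Basic residues here: H7, K14 (2).
Amide-side-chain residues here: N9, Q11, N13 (3).
The two groups share no amino acid, so total = 2 + 3 = 5.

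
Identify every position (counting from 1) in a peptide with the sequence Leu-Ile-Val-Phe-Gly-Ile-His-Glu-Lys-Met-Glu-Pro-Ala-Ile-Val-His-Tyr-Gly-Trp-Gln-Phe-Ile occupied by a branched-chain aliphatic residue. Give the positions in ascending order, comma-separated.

Matching residues: Leu1, Ile2, Val3, Ile6, Ile14, Val15, Ile22.

1, 2, 3, 6, 14, 15, 22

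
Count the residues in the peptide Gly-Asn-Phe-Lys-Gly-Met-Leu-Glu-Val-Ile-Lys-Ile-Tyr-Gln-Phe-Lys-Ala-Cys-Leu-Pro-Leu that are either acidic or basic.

Acidic: D, E. Basic: H, K, R.
Acidic residues here: Glu8 (1).
Basic residues here: Lys4, Lys11, Lys16 (3).
The two groups share no amino acid, so total = 1 + 3 = 4.

4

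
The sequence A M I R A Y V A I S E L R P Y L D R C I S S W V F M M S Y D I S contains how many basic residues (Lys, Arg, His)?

3

Matching residues: R4, R13, R18.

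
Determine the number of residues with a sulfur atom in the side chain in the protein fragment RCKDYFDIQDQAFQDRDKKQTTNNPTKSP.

The sulfur-bearing residues are cysteine (–SH) and methionine (–S–CH₃).
Matching residues: C2.

1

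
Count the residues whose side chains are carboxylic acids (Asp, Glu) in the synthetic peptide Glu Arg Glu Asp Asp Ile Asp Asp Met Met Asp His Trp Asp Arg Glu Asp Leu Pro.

10

Matching residues: Glu1, Glu3, Asp4, Asp5, Asp7, Asp8, Asp11, Asp14, Glu16, Asp17.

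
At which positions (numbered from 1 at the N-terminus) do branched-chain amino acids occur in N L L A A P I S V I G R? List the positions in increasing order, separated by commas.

2, 3, 7, 9, 10

V, L, and I make up the branched-chain aliphatic group.
Matching residues: L2, L3, I7, V9, I10.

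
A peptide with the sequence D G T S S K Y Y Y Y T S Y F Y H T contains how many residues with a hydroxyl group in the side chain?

12

The –OH-bearing residues are Ser, Thr (aliphatic alcohols), and Tyr (phenol).
Matching residues: T3, S4, S5, Y7, Y8, Y9, Y10, T11, S12, Y13, Y15, T17.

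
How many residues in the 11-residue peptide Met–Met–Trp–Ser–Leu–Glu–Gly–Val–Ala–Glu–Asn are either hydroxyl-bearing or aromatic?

2

Hydroxyl-bearing: S, T, Y. Aromatic: F, W, Y.
Hydroxyl-bearing residues here: Ser4 (1).
Aromatic residues here: Trp3 (1).
(Y belongs to both groups, but none appear in this sequence.) Total = 1 + 1 = 2.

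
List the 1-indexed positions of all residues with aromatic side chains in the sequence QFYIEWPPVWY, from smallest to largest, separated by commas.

Phenylalanine (F), tryptophan (W), and tyrosine (Y) have aromatic ring side chains.
Matching residues: F2, Y3, W6, W10, Y11.

2, 3, 6, 10, 11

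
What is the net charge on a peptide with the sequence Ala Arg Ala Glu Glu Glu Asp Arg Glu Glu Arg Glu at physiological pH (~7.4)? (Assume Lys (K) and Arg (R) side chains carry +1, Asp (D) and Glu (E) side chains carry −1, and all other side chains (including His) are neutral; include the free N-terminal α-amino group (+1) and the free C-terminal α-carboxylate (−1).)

Positive (K, R): Arg2, Arg8, Arg11 → +3.
Negative (D, E): Glu4, Glu5, Glu6, Asp7, Glu9, Glu10, Glu12 → −7.
The N-terminus (+1) and C-terminus (−1) cancel.
Net charge = (+3) + (−7) = −4.

-4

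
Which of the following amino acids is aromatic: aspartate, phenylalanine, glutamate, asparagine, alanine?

F, W, and Y each carry an aromatic ring on the side chain.
Of the listed options, only phenylalanine belongs to this group.

phenylalanine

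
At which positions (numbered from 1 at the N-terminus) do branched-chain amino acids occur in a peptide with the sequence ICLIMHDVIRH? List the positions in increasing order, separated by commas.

1, 3, 4, 8, 9

V, L, and I make up the branched-chain aliphatic group.
Matching residues: I1, L3, I4, V8, I9.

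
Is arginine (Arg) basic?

Yes

K, R, and H are the three residues with basic side chains (ε-amine, guanidinium, and imidazole respectively).
Arginine is in this group.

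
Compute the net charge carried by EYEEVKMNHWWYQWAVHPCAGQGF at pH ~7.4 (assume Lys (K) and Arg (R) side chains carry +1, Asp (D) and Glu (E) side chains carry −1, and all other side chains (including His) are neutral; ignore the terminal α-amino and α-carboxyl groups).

Positive (K, R): K6 → +1.
Negative (D, E): E1, E3, E4 → −3.
Net charge = (+1) + (−3) = −2.

-2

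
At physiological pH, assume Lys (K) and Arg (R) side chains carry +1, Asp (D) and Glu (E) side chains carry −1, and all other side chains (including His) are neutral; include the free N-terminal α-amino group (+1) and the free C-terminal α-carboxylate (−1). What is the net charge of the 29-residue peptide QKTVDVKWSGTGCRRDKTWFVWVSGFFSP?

+3

Positive (K, R): K2, K7, R14, R15, K17 → +5.
Negative (D, E): D5, D16 → −2.
The N-terminus (+1) and C-terminus (−1) cancel.
Net charge = (+5) + (−2) = +3.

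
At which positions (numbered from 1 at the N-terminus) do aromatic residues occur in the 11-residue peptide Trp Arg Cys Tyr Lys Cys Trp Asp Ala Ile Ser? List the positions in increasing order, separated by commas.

1, 4, 7

F, W, and Y each carry an aromatic ring on the side chain.
Matching residues: Trp1, Tyr4, Trp7.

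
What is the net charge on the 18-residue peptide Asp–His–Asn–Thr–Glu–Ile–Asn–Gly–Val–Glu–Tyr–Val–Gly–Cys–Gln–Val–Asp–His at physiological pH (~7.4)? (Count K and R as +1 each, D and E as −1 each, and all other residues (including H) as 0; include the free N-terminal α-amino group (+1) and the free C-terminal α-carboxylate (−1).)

-4

Positive (K, R): none → +0.
Negative (D, E): Asp1, Glu5, Glu10, Asp17 → −4.
The N-terminus (+1) and C-terminus (−1) cancel.
Net charge = (+0) + (−4) = −4.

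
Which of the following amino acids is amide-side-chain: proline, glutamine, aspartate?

Asparagine (N) and glutamine (Q) have uncharged amide side chains.
Of the listed options, only glutamine belongs to this group.

glutamine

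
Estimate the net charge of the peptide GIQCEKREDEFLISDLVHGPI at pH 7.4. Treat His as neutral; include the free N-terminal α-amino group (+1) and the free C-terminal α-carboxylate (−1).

At pH ~7.4 the Lys and Arg side chains are protonated (+1), the Asp and Glu side chains are deprotonated (−1), and with His taken as neutral all other side chains carry no charge.
Positive (K, R): K6, R7 → +2.
Negative (D, E): E5, E8, D9, E10, D15 → −5.
The N-terminus (+1) and C-terminus (−1) cancel.
Net charge = (+2) + (−5) = −3.

-3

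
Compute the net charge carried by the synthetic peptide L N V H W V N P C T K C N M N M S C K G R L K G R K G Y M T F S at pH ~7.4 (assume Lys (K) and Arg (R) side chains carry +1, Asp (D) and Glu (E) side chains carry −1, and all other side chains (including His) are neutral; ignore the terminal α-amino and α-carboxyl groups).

Positive (K, R): K11, K19, R21, K23, R25, K26 → +6.
Negative (D, E): none → −0.
Net charge = (+6) + (−0) = +6.

+6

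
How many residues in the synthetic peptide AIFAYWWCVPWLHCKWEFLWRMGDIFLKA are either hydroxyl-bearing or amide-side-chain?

Hydroxyl-bearing: S, T, Y. Amide-side-chain: N, Q.
Hydroxyl-bearing residues here: Y5 (1).
Amide-side-chain residues here: none (0).
The two groups share no amino acid, so total = 1 + 0 = 1.

1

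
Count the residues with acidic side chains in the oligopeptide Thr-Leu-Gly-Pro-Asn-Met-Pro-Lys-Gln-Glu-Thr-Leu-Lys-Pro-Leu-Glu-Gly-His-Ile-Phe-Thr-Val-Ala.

Aspartate (D) and glutamate (E) have carboxylic-acid side chains and are the acidic amino acids.
Matching residues: Glu10, Glu16.

2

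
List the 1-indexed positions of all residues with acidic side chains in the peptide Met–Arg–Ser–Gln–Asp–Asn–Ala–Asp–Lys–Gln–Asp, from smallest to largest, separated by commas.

5, 8, 11

Aspartate (D) and glutamate (E) have carboxylic-acid side chains and are the acidic amino acids.
Matching residues: Asp5, Asp8, Asp11.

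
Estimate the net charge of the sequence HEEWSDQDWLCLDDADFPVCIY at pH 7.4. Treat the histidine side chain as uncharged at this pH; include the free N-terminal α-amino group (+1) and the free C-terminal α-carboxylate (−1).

-7

The side chains ionized at physiological pH are Lys/Arg (+1) and Asp/Glu (−1); with His treated as neutral, nothing else contributes.
Positive (K, R): none → +0.
Negative (D, E): E2, E3, D6, D8, D13, D14, D16 → −7.
The N-terminus (+1) and C-terminus (−1) cancel.
Net charge = (+0) + (−7) = −7.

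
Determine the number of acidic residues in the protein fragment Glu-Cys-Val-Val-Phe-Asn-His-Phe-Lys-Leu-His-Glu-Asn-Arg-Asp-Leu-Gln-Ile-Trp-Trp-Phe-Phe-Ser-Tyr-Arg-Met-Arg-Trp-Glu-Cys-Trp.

Aspartate (D) and glutamate (E) have carboxylic-acid side chains and are the acidic amino acids.
Matching residues: Glu1, Glu12, Asp15, Glu29.

4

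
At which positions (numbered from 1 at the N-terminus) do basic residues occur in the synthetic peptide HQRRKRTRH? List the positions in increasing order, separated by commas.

1, 3, 4, 5, 6, 8, 9

The basic amino acids are Lys (K), Arg (R), and His (H).
Matching residues: H1, R3, R4, K5, R6, R8, H9.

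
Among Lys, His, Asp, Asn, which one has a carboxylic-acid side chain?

Asp

Aspartate (D) and glutamate (E) have carboxylic-acid side chains and are the acidic amino acids.
Of the listed options, only Asp belongs to this group.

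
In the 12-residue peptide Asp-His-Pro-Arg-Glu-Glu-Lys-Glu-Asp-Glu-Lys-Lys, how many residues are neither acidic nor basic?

Acidic: D, E. Basic: K, R, H. All other residues are neither.
Matching residues: Pro3.

1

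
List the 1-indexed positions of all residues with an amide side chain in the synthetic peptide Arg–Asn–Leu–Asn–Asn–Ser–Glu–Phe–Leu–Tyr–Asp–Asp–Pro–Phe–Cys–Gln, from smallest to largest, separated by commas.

Asparagine (N) and glutamine (Q) have uncharged amide side chains.
Matching residues: Asn2, Asn4, Asn5, Gln16.

2, 4, 5, 16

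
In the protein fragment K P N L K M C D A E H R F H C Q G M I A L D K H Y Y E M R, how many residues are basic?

8

K, R, and H are the three residues with basic side chains (ε-amine, guanidinium, and imidazole respectively).
Matching residues: K1, K5, H11, R12, H14, K23, H24, R29.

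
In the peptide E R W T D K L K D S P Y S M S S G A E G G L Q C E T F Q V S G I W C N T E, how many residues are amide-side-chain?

Asparagine (N) and glutamine (Q) have uncharged amide side chains.
Matching residues: Q23, Q28, N35.

3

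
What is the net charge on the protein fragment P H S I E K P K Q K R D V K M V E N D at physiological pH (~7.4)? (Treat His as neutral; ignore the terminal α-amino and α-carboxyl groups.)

The side chains ionized at physiological pH are Lys/Arg (+1) and Asp/Glu (−1); with His treated as neutral, nothing else contributes.
Positive (K, R): K6, K8, K10, R11, K14 → +5.
Negative (D, E): E5, D12, E17, D19 → −4.
Net charge = (+5) + (−4) = +1.

+1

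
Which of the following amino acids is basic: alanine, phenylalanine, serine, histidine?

The basic amino acids are Lys (K), Arg (R), and His (H).
Of the listed options, only histidine belongs to this group.

histidine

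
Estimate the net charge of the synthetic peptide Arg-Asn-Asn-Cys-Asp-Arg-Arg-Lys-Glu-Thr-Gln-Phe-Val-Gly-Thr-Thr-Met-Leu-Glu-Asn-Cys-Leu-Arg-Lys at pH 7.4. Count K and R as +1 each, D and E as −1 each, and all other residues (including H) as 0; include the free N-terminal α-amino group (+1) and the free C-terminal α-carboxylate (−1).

Positive (K, R): Arg1, Arg6, Arg7, Lys8, Arg23, Lys24 → +6.
Negative (D, E): Asp5, Glu9, Glu19 → −3.
The N-terminus (+1) and C-terminus (−1) cancel.
Net charge = (+6) + (−3) = +3.

+3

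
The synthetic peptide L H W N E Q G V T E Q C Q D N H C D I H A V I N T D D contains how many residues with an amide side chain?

6

Asparagine (N) and glutamine (Q) have uncharged amide side chains.
Matching residues: N4, Q6, Q11, Q13, N15, N24.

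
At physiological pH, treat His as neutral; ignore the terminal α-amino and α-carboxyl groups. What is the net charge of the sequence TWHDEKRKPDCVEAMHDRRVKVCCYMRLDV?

+1

At pH ~7.4 the Lys and Arg side chains are protonated (+1), the Asp and Glu side chains are deprotonated (−1), and with His taken as neutral all other side chains carry no charge.
Positive (K, R): K6, R7, K8, R18, R19, K21, R27 → +7.
Negative (D, E): D4, E5, D10, E13, D17, D29 → −6.
Net charge = (+7) + (−6) = +1.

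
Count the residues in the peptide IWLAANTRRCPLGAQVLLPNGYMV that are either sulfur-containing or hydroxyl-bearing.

Sulfur-containing: C, M. Hydroxyl-bearing: S, T, Y.
Sulfur-containing residues here: C10, M23 (2).
Hydroxyl-bearing residues here: T7, Y22 (2).
The two groups share no amino acid, so total = 2 + 2 = 4.

4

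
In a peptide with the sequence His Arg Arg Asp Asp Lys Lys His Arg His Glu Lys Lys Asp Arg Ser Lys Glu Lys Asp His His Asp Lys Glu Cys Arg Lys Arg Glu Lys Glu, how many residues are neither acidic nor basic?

Acidic: D, E. Basic: K, R, H. All other residues are neither.
Matching residues: Ser16, Cys26.

2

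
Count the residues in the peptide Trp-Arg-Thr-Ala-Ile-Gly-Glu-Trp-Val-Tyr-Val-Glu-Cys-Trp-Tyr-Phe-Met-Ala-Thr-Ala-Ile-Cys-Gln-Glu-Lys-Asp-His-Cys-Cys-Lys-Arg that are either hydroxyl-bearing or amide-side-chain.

Hydroxyl-bearing: S, T, Y. Amide-side-chain: N, Q.
Hydroxyl-bearing residues here: Thr3, Tyr10, Tyr15, Thr19 (4).
Amide-side-chain residues here: Gln23 (1).
The two groups share no amino acid, so total = 4 + 1 = 5.

5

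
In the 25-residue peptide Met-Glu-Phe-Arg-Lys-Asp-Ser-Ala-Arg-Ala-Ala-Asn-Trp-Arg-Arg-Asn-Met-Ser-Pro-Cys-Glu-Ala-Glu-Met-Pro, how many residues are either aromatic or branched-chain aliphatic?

2

Aromatic: F, W, Y. Branched-chain aliphatic: I, L, V.
Aromatic residues here: Phe3, Trp13 (2).
Branched-chain aliphatic residues here: none (0).
The two groups share no amino acid, so total = 2 + 0 = 2.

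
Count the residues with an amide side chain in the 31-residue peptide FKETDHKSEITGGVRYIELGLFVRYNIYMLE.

Asparagine (N) and glutamine (Q) have uncharged amide side chains.
Matching residues: N26.

1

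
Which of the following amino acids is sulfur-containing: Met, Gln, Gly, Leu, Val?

Only Cys (C) and Met (M) have a sulfur atom in the side chain.
Of the listed options, only Met belongs to this group.

Met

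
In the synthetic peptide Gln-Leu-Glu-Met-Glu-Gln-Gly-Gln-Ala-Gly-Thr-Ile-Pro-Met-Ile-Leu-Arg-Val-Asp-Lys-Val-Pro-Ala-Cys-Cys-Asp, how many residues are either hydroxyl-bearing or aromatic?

Hydroxyl-bearing: S, T, Y. Aromatic: F, W, Y.
Hydroxyl-bearing residues here: Thr11 (1).
Aromatic residues here: none (0).
(Y belongs to both groups, but none appear in this sequence.) Total = 1 + 0 = 1.

1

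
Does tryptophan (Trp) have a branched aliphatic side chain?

No

The BCAAs are Val, Leu, and Ile — aliphatic side chains with a branch point.
Tryptophan is not in this group.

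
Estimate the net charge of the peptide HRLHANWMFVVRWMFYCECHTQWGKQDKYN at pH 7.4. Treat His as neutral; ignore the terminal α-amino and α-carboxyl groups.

At pH ~7.4 the Lys and Arg side chains are protonated (+1), the Asp and Glu side chains are deprotonated (−1), and with His taken as neutral all other side chains carry no charge.
Positive (K, R): R2, R12, K25, K28 → +4.
Negative (D, E): E18, D27 → −2.
Net charge = (+4) + (−2) = +2.

+2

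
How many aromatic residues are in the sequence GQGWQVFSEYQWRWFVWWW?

9

Phenylalanine (F), tryptophan (W), and tyrosine (Y) have aromatic ring side chains.
Matching residues: W4, F7, Y10, W12, W14, F15, W17, W18, W19.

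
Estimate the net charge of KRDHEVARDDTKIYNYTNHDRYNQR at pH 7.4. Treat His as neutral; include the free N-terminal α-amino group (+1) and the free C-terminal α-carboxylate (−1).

At pH ~7.4 the Lys and Arg side chains are protonated (+1), the Asp and Glu side chains are deprotonated (−1), and with His taken as neutral all other side chains carry no charge.
Positive (K, R): K1, R2, R8, K12, R21, R25 → +6.
Negative (D, E): D3, E5, D9, D10, D20 → −5.
The N-terminus (+1) and C-terminus (−1) cancel.
Net charge = (+6) + (−5) = +1.

+1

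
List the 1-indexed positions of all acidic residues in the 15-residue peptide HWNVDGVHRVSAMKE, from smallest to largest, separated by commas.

5, 15

Only D (aspartate) and E (glutamate) carry a side-chain carboxylic acid.
Matching residues: D5, E15.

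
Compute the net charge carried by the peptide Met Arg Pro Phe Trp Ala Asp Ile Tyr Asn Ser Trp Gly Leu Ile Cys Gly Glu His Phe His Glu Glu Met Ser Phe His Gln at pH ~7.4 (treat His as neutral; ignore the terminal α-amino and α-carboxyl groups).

-3

At pH ~7.4 the Lys and Arg side chains are protonated (+1), the Asp and Glu side chains are deprotonated (−1), and with His taken as neutral all other side chains carry no charge.
Positive (K, R): Arg2 → +1.
Negative (D, E): Asp7, Glu18, Glu22, Glu23 → −4.
Net charge = (+1) + (−4) = −3.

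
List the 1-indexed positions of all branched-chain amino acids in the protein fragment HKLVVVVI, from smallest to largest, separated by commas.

The BCAAs are Val, Leu, and Ile — aliphatic side chains with a branch point.
Matching residues: L3, V4, V5, V6, V7, I8.

3, 4, 5, 6, 7, 8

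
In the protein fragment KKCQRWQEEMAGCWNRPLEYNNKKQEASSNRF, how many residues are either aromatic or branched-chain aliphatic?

Aromatic: F, W, Y. Branched-chain aliphatic: I, L, V.
Aromatic residues here: W6, W14, Y20, F32 (4).
Branched-chain aliphatic residues here: L18 (1).
The two groups share no amino acid, so total = 4 + 1 = 5.

5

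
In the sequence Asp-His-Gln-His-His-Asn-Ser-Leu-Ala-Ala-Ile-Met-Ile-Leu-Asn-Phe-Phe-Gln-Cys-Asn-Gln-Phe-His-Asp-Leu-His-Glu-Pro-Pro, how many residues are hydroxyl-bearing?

The –OH-bearing residues are Ser, Thr (aliphatic alcohols), and Tyr (phenol).
Matching residues: Ser7.

1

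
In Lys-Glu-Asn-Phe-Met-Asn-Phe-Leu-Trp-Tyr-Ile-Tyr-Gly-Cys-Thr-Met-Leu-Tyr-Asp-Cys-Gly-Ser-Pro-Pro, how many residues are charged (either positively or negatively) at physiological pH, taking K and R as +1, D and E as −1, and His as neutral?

3

Charged side chains at pH ~7.4: K, R (positive); D, E (negative).
Matching residues: Lys1, Glu2, Asp19.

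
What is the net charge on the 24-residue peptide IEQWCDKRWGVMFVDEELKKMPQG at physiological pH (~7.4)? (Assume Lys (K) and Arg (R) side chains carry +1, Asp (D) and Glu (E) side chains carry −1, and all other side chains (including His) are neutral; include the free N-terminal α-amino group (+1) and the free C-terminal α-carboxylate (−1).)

-1

Positive (K, R): K7, R8, K19, K20 → +4.
Negative (D, E): E2, D6, D15, E16, E17 → −5.
The N-terminus (+1) and C-terminus (−1) cancel.
Net charge = (+4) + (−5) = −1.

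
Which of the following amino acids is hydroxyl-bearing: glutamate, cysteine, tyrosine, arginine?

Serine (S), threonine (T), and tyrosine (Y) each carry a hydroxyl group on the side chain.
Of the listed options, only tyrosine belongs to this group.

tyrosine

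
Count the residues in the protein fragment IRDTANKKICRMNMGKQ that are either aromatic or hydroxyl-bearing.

1

Aromatic: F, W, Y. Hydroxyl-bearing: S, T, Y.
Aromatic residues here: none (0).
Hydroxyl-bearing residues here: T4 (1).
(Y belongs to both groups, but none appear in this sequence.) Total = 0 + 1 = 1.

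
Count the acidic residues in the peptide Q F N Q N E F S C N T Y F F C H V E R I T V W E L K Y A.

3

Aspartate (D) and glutamate (E) have carboxylic-acid side chains and are the acidic amino acids.
Matching residues: E6, E18, E24.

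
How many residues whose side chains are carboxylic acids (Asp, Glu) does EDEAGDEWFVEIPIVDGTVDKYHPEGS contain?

Matching residues: E1, D2, E3, D6, E7, E11, D16, D20, E25.

9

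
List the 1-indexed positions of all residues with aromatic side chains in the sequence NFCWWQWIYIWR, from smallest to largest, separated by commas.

Phenylalanine (F), tryptophan (W), and tyrosine (Y) have aromatic ring side chains.
Matching residues: F2, W4, W5, W7, Y9, W11.

2, 4, 5, 7, 9, 11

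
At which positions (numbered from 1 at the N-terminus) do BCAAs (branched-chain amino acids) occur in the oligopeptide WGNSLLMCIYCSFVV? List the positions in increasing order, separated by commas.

5, 6, 9, 14, 15

V, L, and I make up the branched-chain aliphatic group.
Matching residues: L5, L6, I9, V14, V15.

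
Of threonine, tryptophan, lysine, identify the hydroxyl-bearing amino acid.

threonine

S, T, and Y are the three residues with a side-chain hydroxyl.
Of the listed options, only threonine belongs to this group.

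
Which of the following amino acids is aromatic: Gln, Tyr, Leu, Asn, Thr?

Tyr

Phenylalanine (F), tryptophan (W), and tyrosine (Y) have aromatic ring side chains.
Of the listed options, only Tyr belongs to this group.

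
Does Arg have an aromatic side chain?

No

The aromatic amino acids are Phe (F, benzyl), Trp (W, indole), and Tyr (Y, phenol).
Arginine is not in this group.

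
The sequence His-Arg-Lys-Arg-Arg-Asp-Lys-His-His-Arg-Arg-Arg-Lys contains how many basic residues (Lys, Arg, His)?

Matching residues: His1, Arg2, Lys3, Arg4, Arg5, Lys7, His8, His9, Arg10, Arg11, Arg12, Lys13.

12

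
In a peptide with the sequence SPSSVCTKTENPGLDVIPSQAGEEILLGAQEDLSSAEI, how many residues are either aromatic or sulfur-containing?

Aromatic: F, W, Y. Sulfur-containing: C, M.
Aromatic residues here: none (0).
Sulfur-containing residues here: C6 (1).
The two groups share no amino acid, so total = 0 + 1 = 1.

1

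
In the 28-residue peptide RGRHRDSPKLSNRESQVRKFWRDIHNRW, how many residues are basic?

11

K, R, and H are the three residues with basic side chains (ε-amine, guanidinium, and imidazole respectively).
Matching residues: R1, R3, H4, R5, K9, R13, R18, K19, R22, H25, R27.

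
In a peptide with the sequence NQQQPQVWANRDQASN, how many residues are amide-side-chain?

8

Asparagine (N) and glutamine (Q) have uncharged amide side chains.
Matching residues: N1, Q2, Q3, Q4, Q6, N10, Q13, N16.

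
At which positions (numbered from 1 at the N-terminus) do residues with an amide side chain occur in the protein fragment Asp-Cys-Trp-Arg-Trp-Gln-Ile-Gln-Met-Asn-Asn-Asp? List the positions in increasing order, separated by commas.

The amide-side-chain residues are Asn (N) and Gln (Q).
Matching residues: Gln6, Gln8, Asn10, Asn11.

6, 8, 10, 11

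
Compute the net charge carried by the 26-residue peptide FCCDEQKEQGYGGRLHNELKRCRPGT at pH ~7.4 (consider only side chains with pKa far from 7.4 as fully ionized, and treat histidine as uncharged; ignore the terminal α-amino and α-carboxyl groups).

+1

The side chains ionized at physiological pH are Lys/Arg (+1) and Asp/Glu (−1); with His treated as neutral, nothing else contributes.
Positive (K, R): K7, R14, K20, R21, R23 → +5.
Negative (D, E): D4, E5, E8, E18 → −4.
Net charge = (+5) + (−4) = +1.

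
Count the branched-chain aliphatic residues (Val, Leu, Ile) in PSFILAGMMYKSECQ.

Matching residues: I4, L5.

2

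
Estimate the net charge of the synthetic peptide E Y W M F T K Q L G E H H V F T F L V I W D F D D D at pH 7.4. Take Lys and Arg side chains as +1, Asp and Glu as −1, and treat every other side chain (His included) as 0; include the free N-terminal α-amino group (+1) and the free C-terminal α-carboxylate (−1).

-5

Positive (K, R): K7 → +1.
Negative (D, E): E1, E11, D22, D24, D25, D26 → −6.
The N-terminus (+1) and C-terminus (−1) cancel.
Net charge = (+1) + (−6) = −5.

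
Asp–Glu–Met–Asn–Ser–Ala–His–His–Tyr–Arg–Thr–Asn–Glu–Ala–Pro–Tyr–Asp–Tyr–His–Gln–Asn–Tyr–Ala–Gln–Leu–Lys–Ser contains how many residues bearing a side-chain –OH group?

The –OH-bearing residues are Ser, Thr (aliphatic alcohols), and Tyr (phenol).
Matching residues: Ser5, Tyr9, Thr11, Tyr16, Tyr18, Tyr22, Ser27.

7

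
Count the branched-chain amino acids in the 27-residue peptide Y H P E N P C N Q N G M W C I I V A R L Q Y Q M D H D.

The BCAAs are Val, Leu, and Ile — aliphatic side chains with a branch point.
Matching residues: I15, I16, V17, L20.

4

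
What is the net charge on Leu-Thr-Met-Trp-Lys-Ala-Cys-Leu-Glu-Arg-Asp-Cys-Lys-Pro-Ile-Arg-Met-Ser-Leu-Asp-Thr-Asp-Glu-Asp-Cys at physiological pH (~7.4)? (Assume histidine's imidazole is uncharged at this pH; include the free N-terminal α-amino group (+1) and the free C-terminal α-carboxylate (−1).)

Near pH 7.4, K and R contribute +1 each, D and E contribute −1 each, and every other side chain (His included, as stated) is uncharged.
Positive (K, R): Lys5, Arg10, Lys13, Arg16 → +4.
Negative (D, E): Glu9, Asp11, Asp20, Asp22, Glu23, Asp24 → −6.
The N-terminus (+1) and C-terminus (−1) cancel.
Net charge = (+4) + (−6) = −2.

-2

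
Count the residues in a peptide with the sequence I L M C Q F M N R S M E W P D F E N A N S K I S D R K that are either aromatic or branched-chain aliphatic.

Aromatic: F, W, Y. Branched-chain aliphatic: I, L, V.
Aromatic residues here: F6, W13, F16 (3).
Branched-chain aliphatic residues here: I1, L2, I23 (3).
The two groups share no amino acid, so total = 3 + 3 = 6.

6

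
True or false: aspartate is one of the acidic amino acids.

True

Aspartate (D) and glutamate (E) have carboxylic-acid side chains and are the acidic amino acids.
Aspartate is in this group.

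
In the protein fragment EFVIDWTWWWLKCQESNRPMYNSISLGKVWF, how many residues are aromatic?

The aromatic amino acids are Phe (F, benzyl), Trp (W, indole), and Tyr (Y, phenol).
Matching residues: F2, W6, W8, W9, W10, Y21, W30, F31.

8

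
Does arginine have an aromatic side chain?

No

The aromatic amino acids are Phe (F, benzyl), Trp (W, indole), and Tyr (Y, phenol).
Arginine is not in this group.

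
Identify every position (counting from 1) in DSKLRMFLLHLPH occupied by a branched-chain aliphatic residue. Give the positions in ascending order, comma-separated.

The BCAAs are Val, Leu, and Ile — aliphatic side chains with a branch point.
Matching residues: L4, L8, L9, L11.

4, 8, 9, 11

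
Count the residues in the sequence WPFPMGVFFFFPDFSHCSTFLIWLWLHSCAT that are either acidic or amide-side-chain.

Acidic: D, E. Amide-side-chain: N, Q.
Acidic residues here: D13 (1).
Amide-side-chain residues here: none (0).
The two groups share no amino acid, so total = 1 + 0 = 1.

1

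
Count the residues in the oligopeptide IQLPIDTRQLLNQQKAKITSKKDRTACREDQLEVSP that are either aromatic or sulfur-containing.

1

Aromatic: F, W, Y. Sulfur-containing: C, M.
Aromatic residues here: none (0).
Sulfur-containing residues here: C27 (1).
The two groups share no amino acid, so total = 0 + 1 = 1.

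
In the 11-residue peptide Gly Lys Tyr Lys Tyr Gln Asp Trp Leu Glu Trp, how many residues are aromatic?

4

F, W, and Y each carry an aromatic ring on the side chain.
Matching residues: Tyr3, Tyr5, Trp8, Trp11.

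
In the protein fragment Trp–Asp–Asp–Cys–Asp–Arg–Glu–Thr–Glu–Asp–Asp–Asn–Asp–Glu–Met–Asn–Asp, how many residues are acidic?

10

Only D (aspartate) and E (glutamate) carry a side-chain carboxylic acid.
Matching residues: Asp2, Asp3, Asp5, Glu7, Glu9, Asp10, Asp11, Asp13, Glu14, Asp17.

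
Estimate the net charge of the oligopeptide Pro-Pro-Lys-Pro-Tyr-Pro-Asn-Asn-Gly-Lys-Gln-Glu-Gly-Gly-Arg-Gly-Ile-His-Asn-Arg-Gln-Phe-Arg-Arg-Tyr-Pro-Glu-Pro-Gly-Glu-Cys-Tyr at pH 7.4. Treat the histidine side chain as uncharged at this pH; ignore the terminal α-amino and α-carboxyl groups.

The side chains ionized at physiological pH are Lys/Arg (+1) and Asp/Glu (−1); with His treated as neutral, nothing else contributes.
Positive (K, R): Lys3, Lys10, Arg15, Arg20, Arg23, Arg24 → +6.
Negative (D, E): Glu12, Glu27, Glu30 → −3.
Net charge = (+6) + (−3) = +3.

+3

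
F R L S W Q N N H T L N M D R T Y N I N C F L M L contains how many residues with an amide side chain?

6

Only N (asparagine) and Q (glutamine) carry a side-chain carboxamide.
Matching residues: Q6, N7, N8, N12, N18, N20.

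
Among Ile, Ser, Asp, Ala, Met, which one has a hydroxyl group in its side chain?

The –OH-bearing residues are Ser, Thr (aliphatic alcohols), and Tyr (phenol).
Of the listed options, only Ser belongs to this group.

Ser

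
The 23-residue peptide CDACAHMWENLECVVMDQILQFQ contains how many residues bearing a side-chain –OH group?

The –OH-bearing residues are Ser, Thr (aliphatic alcohols), and Tyr (phenol).
None of the 23 residues belong to this group.

0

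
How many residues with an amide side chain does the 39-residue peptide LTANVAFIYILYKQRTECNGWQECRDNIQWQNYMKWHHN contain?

The amide-side-chain residues are Asn (N) and Gln (Q).
Matching residues: N4, Q14, N19, Q22, N27, Q29, Q31, N32, N39.

9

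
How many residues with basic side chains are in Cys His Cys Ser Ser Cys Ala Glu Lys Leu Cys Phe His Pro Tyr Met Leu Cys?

K, R, and H are the three residues with basic side chains (ε-amine, guanidinium, and imidazole respectively).
Matching residues: His2, Lys9, His13.

3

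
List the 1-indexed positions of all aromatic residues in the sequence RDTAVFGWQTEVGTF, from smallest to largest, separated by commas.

Phenylalanine (F), tryptophan (W), and tyrosine (Y) have aromatic ring side chains.
Matching residues: F6, W8, F15.

6, 8, 15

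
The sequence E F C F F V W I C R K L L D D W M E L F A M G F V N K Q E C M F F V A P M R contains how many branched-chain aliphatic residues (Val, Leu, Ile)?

Matching residues: V6, I8, L12, L13, L19, V25, V34.

7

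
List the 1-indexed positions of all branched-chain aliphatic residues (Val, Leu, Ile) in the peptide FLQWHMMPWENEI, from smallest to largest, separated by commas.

2, 13

Matching residues: L2, I13.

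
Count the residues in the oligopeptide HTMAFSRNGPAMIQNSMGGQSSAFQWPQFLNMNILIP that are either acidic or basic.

2

Acidic: D, E. Basic: H, K, R.
Acidic residues here: none (0).
Basic residues here: H1, R7 (2).
The two groups share no amino acid, so total = 0 + 2 = 2.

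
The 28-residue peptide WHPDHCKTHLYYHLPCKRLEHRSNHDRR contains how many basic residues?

K, R, and H are the three residues with basic side chains (ε-amine, guanidinium, and imidazole respectively).
Matching residues: H2, H5, K7, H9, H13, K17, R18, H21, R22, H25, R27, R28.

12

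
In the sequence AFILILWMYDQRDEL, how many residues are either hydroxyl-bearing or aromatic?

Hydroxyl-bearing: S, T, Y. Aromatic: F, W, Y.
Hydroxyl-bearing residues here: Y9 (1).
Aromatic residues here: F2, W7, Y9 (3).
Y is in both groups, so the 1 Y residue must not be double-counted.
Total = 1 + 3 − 1 = 3.

3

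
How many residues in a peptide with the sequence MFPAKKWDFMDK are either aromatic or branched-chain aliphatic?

3

Aromatic: F, W, Y. Branched-chain aliphatic: I, L, V.
Aromatic residues here: F2, W7, F9 (3).
Branched-chain aliphatic residues here: none (0).
The two groups share no amino acid, so total = 3 + 0 = 3.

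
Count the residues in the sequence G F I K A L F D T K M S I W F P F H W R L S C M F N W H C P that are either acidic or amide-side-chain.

Acidic: D, E. Amide-side-chain: N, Q.
Acidic residues here: D8 (1).
Amide-side-chain residues here: N26 (1).
The two groups share no amino acid, so total = 1 + 1 = 2.

2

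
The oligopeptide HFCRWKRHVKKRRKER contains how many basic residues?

11

The basic amino acids are Lys (K), Arg (R), and His (H).
Matching residues: H1, R4, K6, R7, H8, K10, K11, R12, R13, K14, R16.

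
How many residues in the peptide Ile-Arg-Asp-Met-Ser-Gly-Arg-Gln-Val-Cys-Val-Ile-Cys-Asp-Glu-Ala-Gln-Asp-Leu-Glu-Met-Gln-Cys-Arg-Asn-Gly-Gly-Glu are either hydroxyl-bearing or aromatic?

1

Hydroxyl-bearing: S, T, Y. Aromatic: F, W, Y.
Hydroxyl-bearing residues here: Ser5 (1).
Aromatic residues here: none (0).
(Y belongs to both groups, but none appear in this sequence.) Total = 1 + 0 = 1.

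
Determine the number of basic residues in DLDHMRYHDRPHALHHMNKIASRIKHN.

K, R, and H are the three residues with basic side chains (ε-amine, guanidinium, and imidazole respectively).
Matching residues: H4, R6, H8, R10, H12, H15, H16, K19, R23, K25, H26.

11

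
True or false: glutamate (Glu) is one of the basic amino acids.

False

Lysine (K), arginine (R), and histidine (H) have basic, nitrogen-containing side chains.
Glutamate is not in this group.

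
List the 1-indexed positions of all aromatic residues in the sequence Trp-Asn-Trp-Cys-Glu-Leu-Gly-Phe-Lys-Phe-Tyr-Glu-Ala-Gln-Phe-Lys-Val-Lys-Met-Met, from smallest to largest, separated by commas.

The aromatic amino acids are Phe (F, benzyl), Trp (W, indole), and Tyr (Y, phenol).
Matching residues: Trp1, Trp3, Phe8, Phe10, Tyr11, Phe15.

1, 3, 8, 10, 11, 15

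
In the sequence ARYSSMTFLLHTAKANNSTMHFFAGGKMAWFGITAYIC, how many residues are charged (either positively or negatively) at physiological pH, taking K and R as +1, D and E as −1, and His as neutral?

Charged side chains at pH ~7.4: K, R (positive); D, E (negative).
Matching residues: R2, K14, K27.

3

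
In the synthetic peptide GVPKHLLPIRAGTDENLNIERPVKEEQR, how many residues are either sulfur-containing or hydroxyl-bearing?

1

Sulfur-containing: C, M. Hydroxyl-bearing: S, T, Y.
Sulfur-containing residues here: none (0).
Hydroxyl-bearing residues here: T13 (1).
The two groups share no amino acid, so total = 0 + 1 = 1.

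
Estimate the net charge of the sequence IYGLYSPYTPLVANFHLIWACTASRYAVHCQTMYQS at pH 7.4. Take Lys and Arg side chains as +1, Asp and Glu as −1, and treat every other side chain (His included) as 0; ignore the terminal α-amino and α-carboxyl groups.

+1

Positive (K, R): R25 → +1.
Negative (D, E): none → −0.
Net charge = (+1) + (−0) = +1.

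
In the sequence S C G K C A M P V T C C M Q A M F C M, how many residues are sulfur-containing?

9

The sulfur-bearing residues are cysteine (–SH) and methionine (–S–CH₃).
Matching residues: C2, C5, M7, C11, C12, M13, M16, C18, M19.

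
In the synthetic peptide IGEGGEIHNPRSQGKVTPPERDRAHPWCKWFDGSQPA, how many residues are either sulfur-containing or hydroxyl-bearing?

4

Sulfur-containing: C, M. Hydroxyl-bearing: S, T, Y.
Sulfur-containing residues here: C28 (1).
Hydroxyl-bearing residues here: S12, T17, S34 (3).
The two groups share no amino acid, so total = 1 + 3 = 4.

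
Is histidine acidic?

No

Aspartate (D) and glutamate (E) have carboxylic-acid side chains and are the acidic amino acids.
Histidine is not in this group.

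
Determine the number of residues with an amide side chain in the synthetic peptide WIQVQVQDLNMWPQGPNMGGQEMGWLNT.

8

The amide-side-chain residues are Asn (N) and Gln (Q).
Matching residues: Q3, Q5, Q7, N10, Q14, N17, Q21, N27.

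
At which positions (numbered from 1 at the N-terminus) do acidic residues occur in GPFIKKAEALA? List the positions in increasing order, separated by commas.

8

Aspartate (D) and glutamate (E) have carboxylic-acid side chains and are the acidic amino acids.
Matching residues: E8.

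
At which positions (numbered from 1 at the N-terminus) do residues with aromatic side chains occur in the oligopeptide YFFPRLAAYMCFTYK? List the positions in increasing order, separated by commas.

1, 2, 3, 9, 12, 14

F, W, and Y each carry an aromatic ring on the side chain.
Matching residues: Y1, F2, F3, Y9, F12, Y14.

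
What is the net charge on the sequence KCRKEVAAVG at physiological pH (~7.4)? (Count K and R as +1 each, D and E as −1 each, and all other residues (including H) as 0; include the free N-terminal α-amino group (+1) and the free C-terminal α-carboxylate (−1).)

Positive (K, R): K1, R3, K4 → +3.
Negative (D, E): E5 → −1.
The N-terminus (+1) and C-terminus (−1) cancel.
Net charge = (+3) + (−1) = +2.

+2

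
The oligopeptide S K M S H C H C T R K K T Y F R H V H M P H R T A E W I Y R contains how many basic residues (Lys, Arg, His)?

Matching residues: K2, H5, H7, R10, K11, K12, R16, H17, H19, H22, R23, R30.

12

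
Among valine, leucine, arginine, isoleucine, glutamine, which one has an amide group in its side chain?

glutamine

Asparagine (N) and glutamine (Q) have uncharged amide side chains.
Of the listed options, only glutamine belongs to this group.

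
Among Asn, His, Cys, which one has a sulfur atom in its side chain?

Cys

Cysteine (C, thiol) and methionine (M, thioether) are the two sulfur-containing amino acids.
Of the listed options, only Cys belongs to this group.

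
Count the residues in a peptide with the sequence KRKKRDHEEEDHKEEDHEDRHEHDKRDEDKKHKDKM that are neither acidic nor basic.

Acidic: D, E. Basic: K, R, H. All other residues are neither.
Matching residues: M36.

1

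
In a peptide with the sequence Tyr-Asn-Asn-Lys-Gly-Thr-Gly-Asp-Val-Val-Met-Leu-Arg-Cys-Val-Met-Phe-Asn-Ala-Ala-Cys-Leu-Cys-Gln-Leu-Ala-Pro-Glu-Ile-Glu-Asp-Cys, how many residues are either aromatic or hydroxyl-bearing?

3

Aromatic: F, W, Y. Hydroxyl-bearing: S, T, Y.
Aromatic residues here: Tyr1, Phe17 (2).
Hydroxyl-bearing residues here: Tyr1, Thr6 (2).
Y is in both groups, so the 1 Y residue must not be double-counted.
Total = 2 + 2 − 1 = 3.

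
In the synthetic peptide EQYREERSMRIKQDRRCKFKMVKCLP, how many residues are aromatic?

F, W, and Y each carry an aromatic ring on the side chain.
Matching residues: Y3, F19.

2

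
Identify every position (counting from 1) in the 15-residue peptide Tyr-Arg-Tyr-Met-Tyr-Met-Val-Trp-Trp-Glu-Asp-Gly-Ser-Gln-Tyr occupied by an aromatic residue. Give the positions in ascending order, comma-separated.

1, 3, 5, 8, 9, 15

F, W, and Y each carry an aromatic ring on the side chain.
Matching residues: Tyr1, Tyr3, Tyr5, Trp8, Trp9, Tyr15.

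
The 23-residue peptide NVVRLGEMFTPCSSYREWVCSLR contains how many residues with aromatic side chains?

F, W, and Y each carry an aromatic ring on the side chain.
Matching residues: F9, Y15, W18.

3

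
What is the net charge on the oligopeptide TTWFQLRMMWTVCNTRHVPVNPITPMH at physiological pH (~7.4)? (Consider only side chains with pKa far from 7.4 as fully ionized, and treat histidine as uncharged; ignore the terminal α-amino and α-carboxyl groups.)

At pH ~7.4 the Lys and Arg side chains are protonated (+1), the Asp and Glu side chains are deprotonated (−1), and with His taken as neutral all other side chains carry no charge.
Positive (K, R): R7, R16 → +2.
Negative (D, E): none → −0.
Net charge = (+2) + (−0) = +2.

+2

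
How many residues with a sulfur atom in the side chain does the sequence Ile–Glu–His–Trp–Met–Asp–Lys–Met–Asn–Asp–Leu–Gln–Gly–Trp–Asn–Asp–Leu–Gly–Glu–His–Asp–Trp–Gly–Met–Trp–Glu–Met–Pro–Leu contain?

4

Cysteine (C, thiol) and methionine (M, thioether) are the two sulfur-containing amino acids.
Matching residues: Met5, Met8, Met24, Met27.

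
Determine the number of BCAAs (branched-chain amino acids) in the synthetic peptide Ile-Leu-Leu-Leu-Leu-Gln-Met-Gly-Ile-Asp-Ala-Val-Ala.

V, L, and I make up the branched-chain aliphatic group.
Matching residues: Ile1, Leu2, Leu3, Leu4, Leu5, Ile9, Val12.

7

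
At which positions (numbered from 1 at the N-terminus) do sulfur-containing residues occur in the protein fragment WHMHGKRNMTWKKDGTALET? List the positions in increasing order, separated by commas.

Cysteine (C, thiol) and methionine (M, thioether) are the two sulfur-containing amino acids.
Matching residues: M3, M9.

3, 9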